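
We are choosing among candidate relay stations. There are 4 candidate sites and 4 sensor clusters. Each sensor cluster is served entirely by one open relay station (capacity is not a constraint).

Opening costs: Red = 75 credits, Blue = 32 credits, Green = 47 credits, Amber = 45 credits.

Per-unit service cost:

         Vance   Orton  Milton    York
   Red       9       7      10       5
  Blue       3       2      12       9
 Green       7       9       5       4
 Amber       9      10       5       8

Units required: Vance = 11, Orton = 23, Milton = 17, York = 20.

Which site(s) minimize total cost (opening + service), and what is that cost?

For any fixed open set, each sensor cluster goes to its cheapest open site; total = fixed + service.
{Blue, Green}: Vance→Blue 3·11=33, Orton→Blue 2·23=46, Milton→Green 5·17=85, York→Green 4·20=80. Service 244; fixed 79; total 323.
{Blue, Green, Amber}: Vance→Blue 3·11=33, Orton→Blue 2·23=46, Milton→Green 5·17=85, York→Green 4·20=80. Service 244; fixed 124; total 368.
{Red, Blue, Green}: service 244 + fixed 154 = 398
{Red, Blue, Green, Amber}: service 244 + fixed 199 = 443
(All 15 nonempty subsets were checked; Blue and Green is lowest.)

Open Blue and Green; minimum total cost 323.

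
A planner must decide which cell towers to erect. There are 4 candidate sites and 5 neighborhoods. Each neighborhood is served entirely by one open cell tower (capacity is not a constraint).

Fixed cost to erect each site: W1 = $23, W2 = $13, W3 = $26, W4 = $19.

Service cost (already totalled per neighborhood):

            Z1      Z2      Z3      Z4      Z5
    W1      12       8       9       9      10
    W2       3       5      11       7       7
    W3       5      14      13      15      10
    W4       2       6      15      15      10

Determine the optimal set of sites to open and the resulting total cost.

Open W2 only; minimum total cost 46.

For any fixed open set, each neighborhood goes to its cheapest open site; total = fixed + service.
{W2}: Z1→W2 3, Z2→W2 5, Z3→W2 11, Z4→W2 7, Z5→W2 7. Service 33; fixed 13; total 46.
{W2, W4}: Z1→W4 2, Z2→W2 5, Z3→W2 11, Z4→W2 7, Z5→W2 7. Service 32; fixed 32; total 64.
{W1, W2}: service 31 + fixed 36 = 67
{W1, W2, W3, W4}: service 30 + fixed 81 = 111
No other subset beats 46.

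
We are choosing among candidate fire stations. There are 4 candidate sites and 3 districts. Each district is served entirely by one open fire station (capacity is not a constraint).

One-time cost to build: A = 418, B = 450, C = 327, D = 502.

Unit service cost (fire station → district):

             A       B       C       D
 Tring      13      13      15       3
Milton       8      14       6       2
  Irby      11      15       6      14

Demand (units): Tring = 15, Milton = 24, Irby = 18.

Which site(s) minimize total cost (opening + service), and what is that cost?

For any fixed open set, each district goes to its cheapest open site; total = fixed + service.
{C}: Tring→C 15·15=225, Milton→C 6·24=144, Irby→C 6·18=108. Service 477; fixed 327; total 804.
{D}: service 345 + fixed 502 = 847
{A}: service 585 + fixed 418 = 1003
{A, B, C, D}: Tring→D 3·15=45, Milton→D 2·24=48, Irby→C 6·18=108. Service 201; fixed 1697; total 1898.
No other subset beats 804.

Open C only; minimum total cost 804.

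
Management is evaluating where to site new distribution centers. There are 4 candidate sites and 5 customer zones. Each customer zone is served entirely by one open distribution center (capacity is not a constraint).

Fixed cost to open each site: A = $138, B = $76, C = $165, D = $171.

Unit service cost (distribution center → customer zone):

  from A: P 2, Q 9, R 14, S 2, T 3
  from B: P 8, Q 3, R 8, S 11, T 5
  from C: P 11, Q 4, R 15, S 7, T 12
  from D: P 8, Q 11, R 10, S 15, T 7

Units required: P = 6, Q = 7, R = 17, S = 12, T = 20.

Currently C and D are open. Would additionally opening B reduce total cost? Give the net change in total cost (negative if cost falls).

Current service cost with {C, D}: 470.
Adding B: each customer zone re-picks its cheapest; new service cost 389, saving 81.
Extra fixed cost: 76. Net change = 76 − 81 = -5.
(Totals: 806 → 801.)

Yes — net change −5 (cost falls by 5).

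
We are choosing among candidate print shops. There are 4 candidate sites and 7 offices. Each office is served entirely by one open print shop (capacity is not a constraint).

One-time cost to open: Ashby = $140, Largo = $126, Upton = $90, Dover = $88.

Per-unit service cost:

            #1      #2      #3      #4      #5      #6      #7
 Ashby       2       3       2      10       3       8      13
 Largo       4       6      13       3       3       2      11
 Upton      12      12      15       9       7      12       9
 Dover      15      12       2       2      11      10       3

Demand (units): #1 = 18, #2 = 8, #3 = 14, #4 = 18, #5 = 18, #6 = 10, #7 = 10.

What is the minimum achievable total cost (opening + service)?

Minimum total cost: 502

For any fixed open set, each office goes to its cheapest open site; total = fixed + service.
{Largo, Dover}: #1→Largo 4·18=72, #2→Largo 6·8=48, #3→Dover 2·14=28, #4→Dover 2·18=36, #5→Largo 3·18=54, #6→Largo 2·10=20, #7→Dover 3·10=30. Service 288; fixed 214; total 502.
{Ashby, Dover}: #1→Ashby 2·18=36, #2→Ashby 3·8=24, #3→Ashby 2·14=28, #4→Dover 2·18=36, #5→Ashby 3·18=54, #6→Ashby 8·10=80, #7→Dover 3·10=30. Service 288; fixed 228; total 516.
{Ashby, Largo, Dover}: service 228 + fixed 354 = 582
{Ashby, Largo, Upton, Dover}: service 228 + fixed 444 = 672
No other subset beats 502.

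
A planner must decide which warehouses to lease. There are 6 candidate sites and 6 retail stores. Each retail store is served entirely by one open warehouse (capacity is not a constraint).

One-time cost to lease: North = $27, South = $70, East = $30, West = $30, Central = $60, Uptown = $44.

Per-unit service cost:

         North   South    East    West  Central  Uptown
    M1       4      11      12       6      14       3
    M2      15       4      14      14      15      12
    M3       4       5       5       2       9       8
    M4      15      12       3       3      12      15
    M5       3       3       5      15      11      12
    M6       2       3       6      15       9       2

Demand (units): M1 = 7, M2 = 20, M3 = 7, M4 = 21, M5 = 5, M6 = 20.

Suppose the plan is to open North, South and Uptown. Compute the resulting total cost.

Each retail store is assigned to its cheapest site among the open ones.
{North, South, Uptown}: M1→Uptown 3·7=21, M2→South 4·20=80, M3→North 4·7=28, M4→South 12·21=252, M5→North 3·5=15, M6→North 2·20=40. Service 436; fixed 141; total 577.

Total cost: 577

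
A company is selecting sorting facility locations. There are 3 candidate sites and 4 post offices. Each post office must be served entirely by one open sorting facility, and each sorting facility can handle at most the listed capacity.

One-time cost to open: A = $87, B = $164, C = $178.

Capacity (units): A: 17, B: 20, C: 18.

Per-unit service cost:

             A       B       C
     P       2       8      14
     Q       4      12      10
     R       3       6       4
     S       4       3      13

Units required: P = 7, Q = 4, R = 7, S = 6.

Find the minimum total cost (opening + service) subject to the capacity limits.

Minimum total cost: 341

Open {A, B}: P→A 2·7=14, Q→A 4·4=16, R→B 6·7=42, S→B 3·6=18.
Loads: A carries 11/17, B carries 13/20. Service 90; fixed 251; total 341.
Next best feasible plan costs 347.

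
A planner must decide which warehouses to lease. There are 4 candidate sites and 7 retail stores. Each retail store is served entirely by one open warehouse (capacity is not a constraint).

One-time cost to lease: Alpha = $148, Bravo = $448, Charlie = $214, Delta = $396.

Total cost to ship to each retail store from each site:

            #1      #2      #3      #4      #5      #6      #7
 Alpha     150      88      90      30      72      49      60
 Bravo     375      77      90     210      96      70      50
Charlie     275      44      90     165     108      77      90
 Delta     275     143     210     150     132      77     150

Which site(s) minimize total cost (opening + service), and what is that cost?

Open Alpha only; minimum total cost 687.

For any fixed open set, each retail store goes to its cheapest open site; total = fixed + service.
{Alpha}: #1→Alpha 150, #2→Alpha 88, #3→Alpha 90, #4→Alpha 30, #5→Alpha 72, #6→Alpha 49, #7→Alpha 60. Service 539; fixed 148; total 687.
{Alpha, Charlie}: service 495 + fixed 362 = 857
{Charlie}: #1→Charlie 275, #2→Charlie 44, #3→Charlie 90, #4→Charlie 165, #5→Charlie 108, #6→Charlie 77, #7→Charlie 90. Service 849; fixed 214; total 1063.
{Alpha, Bravo, Charlie, Delta}: #1→Alpha 150, #2→Charlie 44, #3→Alpha 90, #4→Alpha 30, #5→Alpha 72, #6→Alpha 49, #7→Bravo 50. Service 485; fixed 1206; total 1691.
No other subset beats 687.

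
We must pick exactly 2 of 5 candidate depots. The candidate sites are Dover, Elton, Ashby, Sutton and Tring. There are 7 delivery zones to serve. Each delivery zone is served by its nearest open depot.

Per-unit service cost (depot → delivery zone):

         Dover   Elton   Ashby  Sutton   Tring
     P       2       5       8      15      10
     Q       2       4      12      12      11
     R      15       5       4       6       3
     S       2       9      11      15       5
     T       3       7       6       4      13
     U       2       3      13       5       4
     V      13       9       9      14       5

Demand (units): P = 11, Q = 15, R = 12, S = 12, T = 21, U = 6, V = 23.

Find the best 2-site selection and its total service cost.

With exactly 2 open, each delivery zone uses its cheapest among the chosen.
{Dover, Tring}: P→Dover 2·11=22, Q→Dover 2·15=30, R→Tring 3·12=36, S→Dover 2·12=24, T→Dover 3·21=63, U→Dover 2·6=12, V→Tring 5·23=115. Service cost 302.
{Dover, Ashby}: service cost 406
{Dover, Elton}: service cost 418
Among all 10 size-2 choices, {Dover, Tring} is lowest.

Choose Dover and Tring; total service cost 302.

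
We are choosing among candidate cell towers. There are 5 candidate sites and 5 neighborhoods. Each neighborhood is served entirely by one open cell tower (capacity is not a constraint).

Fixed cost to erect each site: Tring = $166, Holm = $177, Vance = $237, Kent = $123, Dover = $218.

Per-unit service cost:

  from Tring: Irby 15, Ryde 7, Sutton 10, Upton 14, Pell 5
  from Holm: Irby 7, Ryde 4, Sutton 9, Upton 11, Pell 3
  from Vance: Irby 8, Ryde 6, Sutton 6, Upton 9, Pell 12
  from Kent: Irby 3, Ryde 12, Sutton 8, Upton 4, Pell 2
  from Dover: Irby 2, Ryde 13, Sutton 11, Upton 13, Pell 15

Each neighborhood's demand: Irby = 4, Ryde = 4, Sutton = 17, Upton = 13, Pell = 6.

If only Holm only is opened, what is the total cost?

Each neighborhood is assigned to its cheapest site among the open ones.
{Holm}: Irby→Holm 7·4=28, Ryde→Holm 4·4=16, Sutton→Holm 9·17=153, Upton→Holm 11·13=143, Pell→Holm 3·6=18. Service 358; fixed 177; total 535.

Total cost: 535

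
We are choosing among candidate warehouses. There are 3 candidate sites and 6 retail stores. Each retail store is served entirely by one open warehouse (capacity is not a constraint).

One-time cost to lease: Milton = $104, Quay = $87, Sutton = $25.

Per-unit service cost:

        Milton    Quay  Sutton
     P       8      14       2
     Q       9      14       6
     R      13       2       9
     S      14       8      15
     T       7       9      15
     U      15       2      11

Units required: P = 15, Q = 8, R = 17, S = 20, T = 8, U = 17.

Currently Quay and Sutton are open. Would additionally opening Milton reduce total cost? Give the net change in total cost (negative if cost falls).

Current service cost with {Quay, Sutton}: 378.
Adding Milton: each retail store re-picks its cheapest; new service cost 362, saving 16.
Extra fixed cost: 104. Net change = 104 − 16 = 88.
(Totals: 490 → 578.)

No — net change +88 (cost rises by 88).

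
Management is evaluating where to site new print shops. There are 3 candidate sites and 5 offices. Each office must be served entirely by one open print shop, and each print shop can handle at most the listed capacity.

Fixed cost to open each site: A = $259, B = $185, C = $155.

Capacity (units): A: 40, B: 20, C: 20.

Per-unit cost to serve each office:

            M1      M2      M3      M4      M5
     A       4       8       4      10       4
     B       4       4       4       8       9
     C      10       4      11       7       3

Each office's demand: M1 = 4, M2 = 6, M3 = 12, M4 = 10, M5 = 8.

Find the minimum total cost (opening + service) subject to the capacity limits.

Open {A}: M1→A 4·4=16, M2→A 8·6=48, M3→A 4·12=48, M4→A 10·10=100, M5→A 4·8=32.
Loads: A carries 40/40. Service 244; fixed 259; total 503.
Next best feasible plan costs 594.

Minimum total cost: 503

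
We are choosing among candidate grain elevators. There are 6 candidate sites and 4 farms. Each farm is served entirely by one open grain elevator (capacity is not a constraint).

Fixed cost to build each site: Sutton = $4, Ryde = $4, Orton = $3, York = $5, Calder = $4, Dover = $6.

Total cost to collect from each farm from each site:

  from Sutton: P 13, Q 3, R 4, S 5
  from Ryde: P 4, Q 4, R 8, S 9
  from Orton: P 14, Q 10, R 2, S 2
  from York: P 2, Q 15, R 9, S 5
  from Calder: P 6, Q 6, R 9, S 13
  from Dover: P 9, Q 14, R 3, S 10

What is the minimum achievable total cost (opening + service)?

For any fixed open set, each farm goes to its cheapest open site; total = fixed + service.
{Ryde, Orton}: P→Ryde 4, Q→Ryde 4, R→Orton 2, S→Orton 2. Service 12; fixed 7; total 19.
{Sutton, Orton, York}: service 9 + fixed 12 = 21
{Sutton, Ryde, Orton}: P→Ryde 4, Q→Sutton 3, R→Orton 2, S→Orton 2. Service 11; fixed 11; total 22.
{Sutton, Ryde, Orton, York, Calder, Dover}: service 9 + fixed 26 = 35
No other subset beats 19.

Minimum total cost: 19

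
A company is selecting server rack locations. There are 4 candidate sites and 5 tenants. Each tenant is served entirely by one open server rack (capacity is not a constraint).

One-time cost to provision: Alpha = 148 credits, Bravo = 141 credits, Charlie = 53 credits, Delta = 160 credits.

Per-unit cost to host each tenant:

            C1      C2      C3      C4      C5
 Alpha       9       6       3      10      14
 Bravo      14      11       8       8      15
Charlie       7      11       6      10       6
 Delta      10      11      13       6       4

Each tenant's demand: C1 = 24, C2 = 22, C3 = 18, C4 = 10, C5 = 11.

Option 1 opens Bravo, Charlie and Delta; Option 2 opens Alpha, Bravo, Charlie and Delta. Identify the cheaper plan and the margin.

Option 2 is cheaper by 16.

Option 1: {Bravo, Charlie, Delta}: C1→Charlie 7·24=168, C2→Bravo 11·22=242, C3→Charlie 6·18=108, C4→Delta 6·10=60, C5→Delta 4·11=44. Service 622; fixed 354; total 976.
Option 2: {Alpha, Bravo, Charlie, Delta}: C1→Charlie 7·24=168, C2→Alpha 6·22=132, C3→Alpha 3·18=54, C4→Delta 6·10=60, C5→Delta 4·11=44. Service 458; fixed 502; total 960.
Difference: |976 − 960| = 16.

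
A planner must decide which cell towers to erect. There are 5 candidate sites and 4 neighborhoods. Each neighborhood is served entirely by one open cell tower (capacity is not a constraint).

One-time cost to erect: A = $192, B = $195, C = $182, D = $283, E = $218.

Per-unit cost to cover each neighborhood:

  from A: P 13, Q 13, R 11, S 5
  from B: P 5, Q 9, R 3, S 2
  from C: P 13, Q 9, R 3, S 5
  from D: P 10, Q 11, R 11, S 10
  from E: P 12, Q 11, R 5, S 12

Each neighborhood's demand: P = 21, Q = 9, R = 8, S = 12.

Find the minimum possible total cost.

Minimum total cost: 429

For any fixed open set, each neighborhood goes to its cheapest open site; total = fixed + service.
{B}: P→B 5·21=105, Q→B 9·9=81, R→B 3·8=24, S→B 2·12=24. Service 234; fixed 195; total 429.
{B, C}: P→B 5·21=105, Q→B 9·9=81, R→B 3·8=24, S→B 2·12=24. Service 234; fixed 377; total 611.
{C}: P→C 13·21=273, Q→C 9·9=81, R→C 3·8=24, S→C 5·12=60. Service 438; fixed 182; total 620.
{A, B, C, D, E}: P→B 5·21=105, Q→B 9·9=81, R→B 3·8=24, S→B 2·12=24. Service 234; fixed 1070; total 1304.
No other subset beats 429.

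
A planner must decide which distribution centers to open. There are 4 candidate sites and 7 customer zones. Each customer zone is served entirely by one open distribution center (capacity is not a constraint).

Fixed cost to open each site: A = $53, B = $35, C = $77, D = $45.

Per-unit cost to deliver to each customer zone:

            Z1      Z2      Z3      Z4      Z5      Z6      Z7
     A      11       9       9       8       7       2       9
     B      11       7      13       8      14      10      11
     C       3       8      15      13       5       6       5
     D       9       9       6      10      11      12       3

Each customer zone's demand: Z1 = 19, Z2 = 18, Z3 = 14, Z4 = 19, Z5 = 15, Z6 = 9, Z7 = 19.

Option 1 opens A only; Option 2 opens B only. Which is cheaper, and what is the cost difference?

Option 1: {A}: Z1→A 11·19=209, Z2→A 9·18=162, Z3→A 9·14=126, Z4→A 8·19=152, Z5→A 7·15=105, Z6→A 2·9=18, Z7→A 9·19=171. Service 943; fixed 53; total 996.
Option 2: {B}: Z1→B 11·19=209, Z2→B 7·18=126, Z3→B 13·14=182, Z4→B 8·19=152, Z5→B 14·15=210, Z6→B 10·9=90, Z7→B 11·19=209. Service 1178; fixed 35; total 1213.
Difference: |996 − 1213| = 217.

Option 1 is cheaper by 217.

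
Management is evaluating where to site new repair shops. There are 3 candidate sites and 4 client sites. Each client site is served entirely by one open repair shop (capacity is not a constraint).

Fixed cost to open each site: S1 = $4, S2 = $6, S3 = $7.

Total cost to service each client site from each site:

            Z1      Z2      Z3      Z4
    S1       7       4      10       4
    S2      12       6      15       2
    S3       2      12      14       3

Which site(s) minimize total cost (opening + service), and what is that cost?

For any fixed open set, each client site goes to its cheapest open site; total = fixed + service.
{S1}: Z1→S1 7, Z2→S1 4, Z3→S1 10, Z4→S1 4. Service 25; fixed 4; total 29.
{S1, S3}: Z1→S3 2, Z2→S1 4, Z3→S1 10, Z4→S3 3. Service 19; fixed 11; total 30.
{S1, S2}: Z1→S1 7, Z2→S1 4, Z3→S1 10, Z4→S2 2. Service 23; fixed 10; total 33.
{S1, S2, S3}: Z1→S3 2, Z2→S1 4, Z3→S1 10, Z4→S2 2. Service 18; fixed 17; total 35.
No other subset beats 29.

Open S1 only; minimum total cost 29.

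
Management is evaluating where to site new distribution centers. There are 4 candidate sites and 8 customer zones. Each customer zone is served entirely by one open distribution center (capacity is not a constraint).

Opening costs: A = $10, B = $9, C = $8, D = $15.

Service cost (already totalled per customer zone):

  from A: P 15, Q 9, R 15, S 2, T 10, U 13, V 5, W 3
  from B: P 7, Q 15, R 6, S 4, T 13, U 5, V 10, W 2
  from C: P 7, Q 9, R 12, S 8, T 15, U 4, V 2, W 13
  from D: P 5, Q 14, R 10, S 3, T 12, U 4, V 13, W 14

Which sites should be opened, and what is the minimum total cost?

For any fixed open set, each customer zone goes to its cheapest open site; total = fixed + service.
{B, C}: P→B 7, Q→C 9, R→B 6, S→B 4, T→B 13, U→C 4, V→C 2, W→B 2. Service 47; fixed 17; total 64.
{A, B}: P→B 7, Q→A 9, R→B 6, S→A 2, T→A 10, U→B 5, V→A 5, W→B 2. Service 46; fixed 19; total 65.
{A, C}: P→C 7, Q→A 9, R→C 12, S→A 2, T→A 10, U→C 4, V→C 2, W→A 3. Service 49; fixed 18; total 67.
{A, B, C, D}: P→D 5, Q→A 9, R→B 6, S→A 2, T→A 10, U→C 4, V→C 2, W→B 2. Service 40; fixed 42; total 82.
(All 15 nonempty subsets were checked; B and C is lowest.)

Open B and C; minimum total cost 64.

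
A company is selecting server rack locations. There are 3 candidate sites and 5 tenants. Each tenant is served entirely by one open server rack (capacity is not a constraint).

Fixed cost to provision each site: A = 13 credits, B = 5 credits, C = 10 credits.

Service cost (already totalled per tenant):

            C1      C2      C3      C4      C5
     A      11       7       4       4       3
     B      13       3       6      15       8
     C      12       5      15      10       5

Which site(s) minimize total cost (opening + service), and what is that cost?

For any fixed open set, each tenant goes to its cheapest open site; total = fixed + service.
{A}: C1→A 11, C2→A 7, C3→A 4, C4→A 4, C5→A 3. Service 29; fixed 13; total 42.
{A, B}: C1→A 11, C2→B 3, C3→A 4, C4→A 4, C5→A 3. Service 25; fixed 18; total 43.
{A, C}: C1→A 11, C2→C 5, C3→A 4, C4→A 4, C5→A 3. Service 27; fixed 23; total 50.
{A, B, C}: service 25 + fixed 28 = 53
No other subset beats 42.

Open A only; minimum total cost 42.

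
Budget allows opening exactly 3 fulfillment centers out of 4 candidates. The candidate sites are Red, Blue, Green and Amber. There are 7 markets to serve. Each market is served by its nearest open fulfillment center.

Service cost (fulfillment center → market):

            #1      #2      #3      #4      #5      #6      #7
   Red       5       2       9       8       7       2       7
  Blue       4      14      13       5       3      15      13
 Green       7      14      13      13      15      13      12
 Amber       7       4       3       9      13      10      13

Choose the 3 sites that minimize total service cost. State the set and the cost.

With exactly 3 open, each market uses its cheapest among the chosen.
{Red, Blue, Amber}: #1→Blue 4, #2→Red 2, #3→Amber 3, #4→Blue 5, #5→Blue 3, #6→Red 2, #7→Red 7. Service cost 26.
{Red, Blue, Green}: service cost 32
{Red, Green, Amber}: service cost 34
Among all 4 size-3 choices, {Red, Blue, Amber} is lowest.

Choose Red, Blue and Amber; total service cost 26.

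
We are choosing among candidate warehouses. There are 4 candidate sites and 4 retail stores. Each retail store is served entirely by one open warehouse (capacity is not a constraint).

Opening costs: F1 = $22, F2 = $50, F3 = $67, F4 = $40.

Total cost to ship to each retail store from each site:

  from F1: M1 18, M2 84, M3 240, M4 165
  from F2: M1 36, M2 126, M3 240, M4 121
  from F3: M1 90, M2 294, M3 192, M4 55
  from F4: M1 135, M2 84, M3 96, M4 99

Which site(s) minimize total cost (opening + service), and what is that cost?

For any fixed open set, each retail store goes to its cheapest open site; total = fixed + service.
{F1, F4}: M1→F1 18, M2→F1 84, M3→F4 96, M4→F4 99. Service 297; fixed 62; total 359.
{F1, F3, F4}: M1→F1 18, M2→F1 84, M3→F4 96, M4→F3 55. Service 253; fixed 129; total 382.
{F2, F4}: M1→F2 36, M2→F4 84, M3→F4 96, M4→F4 99. Service 315; fixed 90; total 405.
{F1, F2, F3, F4}: service 253 + fixed 179 = 432
No other subset beats 359.

Open F1 and F4; minimum total cost 359.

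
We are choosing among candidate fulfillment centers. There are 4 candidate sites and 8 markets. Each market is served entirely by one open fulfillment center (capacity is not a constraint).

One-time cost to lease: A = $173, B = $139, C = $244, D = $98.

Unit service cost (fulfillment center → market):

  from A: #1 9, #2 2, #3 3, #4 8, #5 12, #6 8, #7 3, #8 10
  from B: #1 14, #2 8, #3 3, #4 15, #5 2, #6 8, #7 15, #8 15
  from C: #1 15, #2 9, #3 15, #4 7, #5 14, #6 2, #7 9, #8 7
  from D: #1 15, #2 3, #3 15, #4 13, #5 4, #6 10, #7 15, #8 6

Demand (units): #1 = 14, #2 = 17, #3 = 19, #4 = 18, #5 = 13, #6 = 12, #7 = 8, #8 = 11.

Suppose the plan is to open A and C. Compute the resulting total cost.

Total cost: 1041

Each market is assigned to its cheapest site among the open ones.
{A, C}: #1→A 9·14=126, #2→A 2·17=34, #3→A 3·19=57, #4→C 7·18=126, #5→A 12·13=156, #6→C 2·12=24, #7→A 3·8=24, #8→C 7·11=77. Service 624; fixed 417; total 1041.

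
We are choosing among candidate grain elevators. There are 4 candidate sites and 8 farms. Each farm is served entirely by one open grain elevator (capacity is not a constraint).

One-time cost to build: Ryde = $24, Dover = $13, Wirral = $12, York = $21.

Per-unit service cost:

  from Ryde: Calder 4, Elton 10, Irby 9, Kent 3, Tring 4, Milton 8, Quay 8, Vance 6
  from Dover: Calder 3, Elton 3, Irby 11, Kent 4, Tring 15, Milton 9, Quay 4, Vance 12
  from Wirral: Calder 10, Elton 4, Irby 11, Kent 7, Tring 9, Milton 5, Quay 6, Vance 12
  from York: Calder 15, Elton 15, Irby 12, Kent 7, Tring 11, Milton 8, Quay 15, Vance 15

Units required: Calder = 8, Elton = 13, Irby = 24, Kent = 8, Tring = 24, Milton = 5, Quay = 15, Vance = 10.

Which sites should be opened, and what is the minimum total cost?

For any fixed open set, each farm goes to its cheapest open site; total = fixed + service.
{Ryde, Dover, Wirral}: Calder→Dover 3·8=24, Elton→Dover 3·13=39, Irby→Ryde 9·24=216, Kent→Ryde 3·8=24, Tring→Ryde 4·24=96, Milton→Wirral 5·5=25, Quay→Dover 4·15=60, Vance→Ryde 6·10=60. Service 544; fixed 49; total 593.
{Ryde, Dover}: Calder→Dover 3·8=24, Elton→Dover 3·13=39, Irby→Ryde 9·24=216, Kent→Ryde 3·8=24, Tring→Ryde 4·24=96, Milton→Ryde 8·5=40, Quay→Dover 4·15=60, Vance→Ryde 6·10=60. Service 559; fixed 37; total 596.
{Ryde, Dover, Wirral, York}: service 544 + fixed 70 = 614
{Wirral}: Calder→Wirral 10·8=80, Elton→Wirral 4·13=52, Irby→Wirral 11·24=264, Kent→Wirral 7·8=56, Tring→Wirral 9·24=216, Milton→Wirral 5·5=25, Quay→Wirral 6·15=90, Vance→Wirral 12·10=120. Service 903; fixed 12; total 915.
No other subset beats 593.

Open Ryde, Dover and Wirral; minimum total cost 593.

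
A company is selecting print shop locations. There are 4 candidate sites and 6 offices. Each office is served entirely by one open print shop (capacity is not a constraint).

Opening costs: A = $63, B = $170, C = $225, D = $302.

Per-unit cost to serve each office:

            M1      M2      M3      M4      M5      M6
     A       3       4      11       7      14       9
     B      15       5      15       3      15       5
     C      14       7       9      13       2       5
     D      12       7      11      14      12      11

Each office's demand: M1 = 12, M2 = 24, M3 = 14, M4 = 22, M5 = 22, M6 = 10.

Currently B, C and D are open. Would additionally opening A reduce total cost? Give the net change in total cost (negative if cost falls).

Current service cost with {B, C, D}: 550.
Adding A: each office re-picks its cheapest; new service cost 418, saving 132.
Extra fixed cost: 63. Net change = 63 − 132 = -69.
(Totals: 1247 → 1178.)

Yes — net change −69 (cost falls by 69).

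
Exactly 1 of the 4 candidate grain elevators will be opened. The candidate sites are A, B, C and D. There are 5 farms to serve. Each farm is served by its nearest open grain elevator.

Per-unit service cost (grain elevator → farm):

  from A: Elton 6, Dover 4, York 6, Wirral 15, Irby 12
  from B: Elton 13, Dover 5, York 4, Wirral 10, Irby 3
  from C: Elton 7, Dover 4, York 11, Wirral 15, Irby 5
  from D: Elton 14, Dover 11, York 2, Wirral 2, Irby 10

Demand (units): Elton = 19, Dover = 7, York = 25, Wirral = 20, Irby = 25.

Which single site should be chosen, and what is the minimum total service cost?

Choose B only; total service cost 657.

With exactly 1 open, each farm uses its cheapest among the chosen.
{B}: Elton→B 13·19=247, Dover→B 5·7=35, York→B 4·25=100, Wirral→B 10·20=200, Irby→B 3·25=75. Service cost 657.
{D}: service cost 683
{C}: service cost 861
Among all 4 size-1 choices, {B} is lowest.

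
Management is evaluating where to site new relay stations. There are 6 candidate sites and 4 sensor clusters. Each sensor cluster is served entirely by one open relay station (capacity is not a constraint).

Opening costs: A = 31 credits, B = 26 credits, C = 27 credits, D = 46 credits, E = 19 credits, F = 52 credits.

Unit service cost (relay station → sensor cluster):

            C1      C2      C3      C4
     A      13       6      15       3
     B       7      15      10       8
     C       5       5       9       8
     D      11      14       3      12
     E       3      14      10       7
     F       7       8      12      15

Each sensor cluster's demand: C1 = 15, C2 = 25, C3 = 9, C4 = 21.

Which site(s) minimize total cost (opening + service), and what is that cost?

For any fixed open set, each sensor cluster goes to its cheapest open site; total = fixed + service.
{A, D, E}: C1→E 3·15=45, C2→A 6·25=150, C3→D 3·9=27, C4→A 3·21=63. Service 285; fixed 96; total 381.
{A, C, D, E}: C1→E 3·15=45, C2→C 5·25=125, C3→D 3·9=27, C4→A 3·21=63. Service 260; fixed 123; total 383.
{A, C, E}: C1→E 3·15=45, C2→C 5·25=125, C3→C 9·9=81, C4→A 3·21=63. Service 314; fixed 77; total 391.
{A, B, C, D, E, F}: service 260 + fixed 201 = 461
No other subset beats 381.

Open A, D and E; minimum total cost 381.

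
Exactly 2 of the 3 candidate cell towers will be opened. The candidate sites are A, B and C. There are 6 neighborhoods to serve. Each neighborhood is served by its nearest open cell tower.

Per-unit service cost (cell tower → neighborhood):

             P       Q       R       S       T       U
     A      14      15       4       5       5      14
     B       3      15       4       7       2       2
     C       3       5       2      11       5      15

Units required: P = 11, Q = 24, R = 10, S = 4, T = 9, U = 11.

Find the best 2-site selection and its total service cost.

Choose B and C; total service cost 241.

With exactly 2 open, each neighborhood uses its cheapest among the chosen.
{B, C}: P→B 3·11=33, Q→C 5·24=120, R→C 2·10=20, S→B 7·4=28, T→B 2·9=18, U→B 2·11=22. Service cost 241.
{A, C}: service cost 392
{A, B}: service cost 493
Among all 3 size-2 choices, {B, C} is lowest.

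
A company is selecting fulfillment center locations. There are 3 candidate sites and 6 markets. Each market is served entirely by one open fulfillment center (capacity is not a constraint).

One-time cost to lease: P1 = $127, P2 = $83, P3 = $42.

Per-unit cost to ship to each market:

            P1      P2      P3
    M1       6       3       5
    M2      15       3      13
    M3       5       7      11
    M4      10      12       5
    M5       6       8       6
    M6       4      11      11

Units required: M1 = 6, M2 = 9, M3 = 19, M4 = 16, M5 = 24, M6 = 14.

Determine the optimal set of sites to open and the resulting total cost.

For any fixed open set, each market goes to its cheapest open site; total = fixed + service.
{P1, P2, P3}: M1→P2 3·6=18, M2→P2 3·9=27, M3→P1 5·19=95, M4→P3 5·16=80, M5→P1 6·24=144, M6→P1 4·14=56. Service 420; fixed 252; total 672.
{P2, P3}: service 556 + fixed 125 = 681
{P1, P3}: service 522 + fixed 169 = 691
{P3}: service 734 + fixed 42 = 776
No other subset beats 672.

Open P1, P2 and P3; minimum total cost 672.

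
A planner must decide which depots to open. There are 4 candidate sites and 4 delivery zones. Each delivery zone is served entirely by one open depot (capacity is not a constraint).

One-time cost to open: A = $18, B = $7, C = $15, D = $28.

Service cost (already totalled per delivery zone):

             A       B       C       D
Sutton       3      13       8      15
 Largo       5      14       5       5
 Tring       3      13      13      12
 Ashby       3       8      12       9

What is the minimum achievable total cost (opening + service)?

For any fixed open set, each delivery zone goes to its cheapest open site; total = fixed + service.
{A}: Sutton→A 3, Largo→A 5, Tring→A 3, Ashby→A 3. Service 14; fixed 18; total 32.
{A, B}: service 14 + fixed 25 = 39
{A, C}: Sutton→A 3, Largo→A 5, Tring→A 3, Ashby→A 3. Service 14; fixed 33; total 47.
{A, B, C, D}: Sutton→A 3, Largo→A 5, Tring→A 3, Ashby→A 3. Service 14; fixed 68; total 82.
(All 15 nonempty subsets were checked; A only is lowest.)

Minimum total cost: 32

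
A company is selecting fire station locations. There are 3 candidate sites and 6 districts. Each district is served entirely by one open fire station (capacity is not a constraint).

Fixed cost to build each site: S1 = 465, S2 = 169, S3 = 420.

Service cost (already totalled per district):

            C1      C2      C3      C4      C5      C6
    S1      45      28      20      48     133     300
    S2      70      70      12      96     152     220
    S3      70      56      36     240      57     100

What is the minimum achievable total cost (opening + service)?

For any fixed open set, each district goes to its cheapest open site; total = fixed + service.
{S2}: C1→S2 70, C2→S2 70, C3→S2 12, C4→S2 96, C5→S2 152, C6→S2 220. Service 620; fixed 169; total 789.
{S3}: service 559 + fixed 420 = 979
{S2, S3}: service 391 + fixed 589 = 980
{S1, S2, S3}: service 290 + fixed 1054 = 1344
(All 7 nonempty subsets were checked; S2 only is lowest.)

Minimum total cost: 789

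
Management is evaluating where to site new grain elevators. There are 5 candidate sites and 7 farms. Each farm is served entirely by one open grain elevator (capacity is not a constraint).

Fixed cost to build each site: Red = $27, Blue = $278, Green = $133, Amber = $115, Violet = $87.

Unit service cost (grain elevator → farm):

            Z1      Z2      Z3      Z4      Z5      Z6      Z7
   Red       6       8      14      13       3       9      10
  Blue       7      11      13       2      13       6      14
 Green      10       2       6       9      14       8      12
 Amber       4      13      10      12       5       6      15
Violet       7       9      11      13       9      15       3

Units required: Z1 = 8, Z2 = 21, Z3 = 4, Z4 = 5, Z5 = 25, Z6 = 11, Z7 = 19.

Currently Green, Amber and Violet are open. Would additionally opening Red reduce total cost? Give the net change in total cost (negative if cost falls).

Yes — net change −23 (cost falls by 23).

Current service cost with {Green, Amber, Violet}: 391.
Adding Red: each farm re-picks its cheapest; new service cost 341, saving 50.
Extra fixed cost: 27. Net change = 27 − 50 = -23.
(Totals: 726 → 703.)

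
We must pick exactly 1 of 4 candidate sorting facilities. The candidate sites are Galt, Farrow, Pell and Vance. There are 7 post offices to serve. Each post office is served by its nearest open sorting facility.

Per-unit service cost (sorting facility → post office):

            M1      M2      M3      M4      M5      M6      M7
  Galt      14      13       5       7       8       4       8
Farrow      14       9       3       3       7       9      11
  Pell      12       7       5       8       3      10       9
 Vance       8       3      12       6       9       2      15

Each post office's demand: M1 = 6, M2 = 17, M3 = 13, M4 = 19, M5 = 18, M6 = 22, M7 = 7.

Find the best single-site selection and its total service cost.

Choose Vance only; total service cost 680.

With exactly 1 open, each post office uses its cheapest among the chosen.
{Vance}: M1→Vance 8·6=48, M2→Vance 3·17=51, M3→Vance 12·13=156, M4→Vance 6·19=114, M5→Vance 9·18=162, M6→Vance 2·22=44, M7→Vance 15·7=105. Service cost 680.
{Farrow}: service cost 734
{Pell}: service cost 745
Among all 4 size-1 choices, {Vance} is lowest.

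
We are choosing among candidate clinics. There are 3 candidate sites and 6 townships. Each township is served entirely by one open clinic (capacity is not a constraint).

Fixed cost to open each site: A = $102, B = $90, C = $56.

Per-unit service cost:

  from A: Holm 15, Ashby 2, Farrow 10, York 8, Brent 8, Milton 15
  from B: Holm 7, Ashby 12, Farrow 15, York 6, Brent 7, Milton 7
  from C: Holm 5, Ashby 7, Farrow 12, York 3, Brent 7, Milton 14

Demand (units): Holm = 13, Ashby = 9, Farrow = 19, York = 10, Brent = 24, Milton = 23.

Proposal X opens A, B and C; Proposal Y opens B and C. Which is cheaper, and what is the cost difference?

Proposal X: {A, B, C}: Holm→C 5·13=65, Ashby→A 2·9=18, Farrow→A 10·19=190, York→C 3·10=30, Brent→B 7·24=168, Milton→B 7·23=161. Service 632; fixed 248; total 880.
Proposal Y: {B, C}: Holm→C 5·13=65, Ashby→C 7·9=63, Farrow→C 12·19=228, York→C 3·10=30, Brent→B 7·24=168, Milton→B 7·23=161. Service 715; fixed 146; total 861.
Difference: |880 − 861| = 19.

Proposal Y is cheaper by 19.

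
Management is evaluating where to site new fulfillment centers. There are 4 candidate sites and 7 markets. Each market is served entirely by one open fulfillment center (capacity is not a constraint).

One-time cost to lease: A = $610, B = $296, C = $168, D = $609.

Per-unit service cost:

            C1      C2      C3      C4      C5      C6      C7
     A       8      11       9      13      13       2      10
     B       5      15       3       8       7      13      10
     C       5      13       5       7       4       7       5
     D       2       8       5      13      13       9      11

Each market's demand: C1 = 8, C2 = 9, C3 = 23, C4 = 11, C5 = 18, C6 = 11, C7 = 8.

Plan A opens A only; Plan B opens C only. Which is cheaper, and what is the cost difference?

Plan B is cheaper by 753.

Plan A: {A}: C1→A 8·8=64, C2→A 11·9=99, C3→A 9·23=207, C4→A 13·11=143, C5→A 13·18=234, C6→A 2·11=22, C7→A 10·8=80. Service 849; fixed 610; total 1459.
Plan B: {C}: C1→C 5·8=40, C2→C 13·9=117, C3→C 5·23=115, C4→C 7·11=77, C5→C 4·18=72, C6→C 7·11=77, C7→C 5·8=40. Service 538; fixed 168; total 706.
Difference: |1459 − 706| = 753.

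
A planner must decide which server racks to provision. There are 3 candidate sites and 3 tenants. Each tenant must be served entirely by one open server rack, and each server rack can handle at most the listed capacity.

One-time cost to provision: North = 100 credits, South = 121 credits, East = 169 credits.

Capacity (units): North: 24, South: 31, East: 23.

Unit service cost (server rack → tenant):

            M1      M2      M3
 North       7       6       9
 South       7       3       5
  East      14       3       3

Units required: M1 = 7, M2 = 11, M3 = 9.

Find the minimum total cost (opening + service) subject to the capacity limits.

Minimum total cost: 248

Open {South}: M1→South 7·7=49, M2→South 3·11=33, M3→South 5·9=45.
Loads: South carries 27/31. Service 127; fixed 121; total 248.
Next best feasible plan costs 348.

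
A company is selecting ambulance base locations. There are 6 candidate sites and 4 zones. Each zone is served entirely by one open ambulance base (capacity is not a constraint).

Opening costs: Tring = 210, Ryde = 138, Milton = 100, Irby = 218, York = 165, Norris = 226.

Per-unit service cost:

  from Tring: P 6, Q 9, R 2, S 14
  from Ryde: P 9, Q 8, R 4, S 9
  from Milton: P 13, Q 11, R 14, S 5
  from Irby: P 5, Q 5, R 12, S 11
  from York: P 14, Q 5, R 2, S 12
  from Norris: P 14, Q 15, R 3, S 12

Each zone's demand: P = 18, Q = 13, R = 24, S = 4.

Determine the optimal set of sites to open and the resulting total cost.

Open Ryde only; minimum total cost 536.

For any fixed open set, each zone goes to its cheapest open site; total = fixed + service.
{Ryde}: P→Ryde 9·18=162, Q→Ryde 8·13=104, R→Ryde 4·24=96, S→Ryde 9·4=36. Service 398; fixed 138; total 536.
{Tring}: service 329 + fixed 210 = 539
{York}: P→York 14·18=252, Q→York 5·13=65, R→York 2·24=48, S→York 12·4=48. Service 413; fixed 165; total 578.
{Tring, Ryde, Milton, Irby, York, Norris}: P→Irby 5·18=90, Q→Irby 5·13=65, R→Tring 2·24=48, S→Milton 5·4=20. Service 223; fixed 1057; total 1280.
No other subset beats 536.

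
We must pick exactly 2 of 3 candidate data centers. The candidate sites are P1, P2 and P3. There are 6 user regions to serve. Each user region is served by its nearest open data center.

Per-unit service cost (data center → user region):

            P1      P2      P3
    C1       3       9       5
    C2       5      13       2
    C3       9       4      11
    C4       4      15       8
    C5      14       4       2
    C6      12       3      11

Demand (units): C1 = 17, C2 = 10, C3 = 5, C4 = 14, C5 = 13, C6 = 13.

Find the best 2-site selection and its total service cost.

With exactly 2 open, each user region uses its cheapest among the chosen.
{P1, P2}: C1→P1 3·17=51, C2→P1 5·10=50, C3→P2 4·5=20, C4→P1 4·14=56, C5→P2 4·13=52, C6→P2 3·13=39. Service cost 268.
{P2, P3}: service cost 302
{P1, P3}: service cost 341
Among all 3 size-2 choices, {P1, P2} is lowest.

Choose P1 and P2; total service cost 268.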